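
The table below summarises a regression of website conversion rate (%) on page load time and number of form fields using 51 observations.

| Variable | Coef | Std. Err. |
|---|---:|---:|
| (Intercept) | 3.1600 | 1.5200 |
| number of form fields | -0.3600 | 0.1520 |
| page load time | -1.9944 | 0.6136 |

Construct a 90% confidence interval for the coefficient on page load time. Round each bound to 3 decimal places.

Read off: b = -1.9944, SE = 0.6136 for page load time.
df = n − k − 1 = 51 − 2 − 1 = 48.
t* = t_{0.05, 48} = 1.677224.
Margin = t* × SE = 1.677224 × 0.6136 = 1.02914.
CI: -1.9944 ± 1.02914 → (-3.024, -0.965).

(-3.024, -0.965)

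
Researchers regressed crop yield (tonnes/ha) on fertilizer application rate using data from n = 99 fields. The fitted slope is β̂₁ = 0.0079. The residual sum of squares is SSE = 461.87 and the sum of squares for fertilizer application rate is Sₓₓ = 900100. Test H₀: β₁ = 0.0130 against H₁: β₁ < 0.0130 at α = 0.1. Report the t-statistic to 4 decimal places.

MSE = SSE/(n − 2) = 461.87/97 = 4.76155.
SE(β̂₁) = √(MSE/Sₓₓ) = √(4.76155/900100) = 0.0023.
t = (0.0079 − 0.0130) / 0.0023 = -2.2174.
df = n − 2 = 97.
One-sided p ≈ 0.0145, which is < 0.1, so reject H₀.
There is evidence that the true slope on fertilizer application rate is below 0.0130 tonnes/ha per unit.

t = -2.2174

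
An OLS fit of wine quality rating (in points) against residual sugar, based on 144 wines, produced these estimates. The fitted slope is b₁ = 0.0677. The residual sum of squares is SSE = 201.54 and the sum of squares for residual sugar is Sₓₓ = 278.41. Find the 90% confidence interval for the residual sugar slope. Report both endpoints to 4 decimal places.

(-0.0505, 0.1859)

MSE = SSE/(n − 2) = 201.54/142 = 1.4193.
SE(b₁) = √(MSE/Sₓₓ) = √(1.4193/278.41) = 0.0713993.
df = n − 2 = 142.
t* = t_{0.05, 142} = 1.655655.
Margin = t* × SE = 1.655655 × 0.0713993 = 0.118213.
CI: 0.0677 ± 0.118213 → (-0.0505, 0.1859).
With 90% confidence, each one-unit increase in residual sugar is associated with a change of between -0.0505 and 0.1859 points in wine quality rating.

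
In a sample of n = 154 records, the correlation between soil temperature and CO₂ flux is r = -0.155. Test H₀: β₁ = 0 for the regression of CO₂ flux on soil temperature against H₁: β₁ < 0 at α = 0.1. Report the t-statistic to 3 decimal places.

t = -1.934

t = r·√(n − 2)/√(1 − r²) = -0.155·√152/√0.975975 = -1.934.
df = n − 2 = 152.
One-sided p ≈ 0.0275, which is < 0.1, so reject H₀.
There is evidence of a linear association between soil temperature and CO₂ flux.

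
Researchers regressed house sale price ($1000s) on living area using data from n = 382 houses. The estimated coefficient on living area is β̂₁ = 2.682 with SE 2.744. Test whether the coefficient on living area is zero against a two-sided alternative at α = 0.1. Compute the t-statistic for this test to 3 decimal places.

t = 0.977

H₀: β₁ = 0 vs H₁: β₁ ≠ 0.
t = (β̂₁ − β₁⁰)/SE = 2.682 / 2.744 = 0.977.
df = n − 2 = 382 − 2 = 380.
Two-sided p ≈ 0.3290, which is ≥ 0.1, so fail to reject H₀.
The data do not give significant evidence of an association between living area and house sale price.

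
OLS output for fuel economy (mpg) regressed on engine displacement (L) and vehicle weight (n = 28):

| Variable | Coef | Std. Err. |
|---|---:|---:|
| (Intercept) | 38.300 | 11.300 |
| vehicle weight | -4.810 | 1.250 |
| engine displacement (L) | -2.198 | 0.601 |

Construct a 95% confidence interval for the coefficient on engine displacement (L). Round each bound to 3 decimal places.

(-3.436, -0.960)

Read off: b = -2.198, SE = 0.601 for engine displacement (L).
df = n − k − 1 = 28 − 2 − 1 = 25.
t* = t_{0.025, 25} = 2.059539.
Margin = t* × SE = 2.059539 × 0.601 = 1.23778.
CI: -2.198 ± 1.23778 → (-3.436, -0.960).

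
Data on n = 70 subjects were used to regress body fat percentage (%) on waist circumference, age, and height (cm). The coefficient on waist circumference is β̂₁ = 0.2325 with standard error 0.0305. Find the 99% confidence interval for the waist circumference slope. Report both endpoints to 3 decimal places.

df = n − k − 1 = 70 − 3 − 1 = 66.
t* = t_{0.005, 66} = 2.652394.
Margin = t* × SE = 2.652394 × 0.0305 = 0.08090.
CI: 0.2325 ± 0.08090 → (0.152, 0.313).
With 99% confidence, each one-unit increase in waist circumference is associated with a change of between 0.152 and 0.313 % in body fat percentage, holding the other predictors fixed.

(0.152, 0.313)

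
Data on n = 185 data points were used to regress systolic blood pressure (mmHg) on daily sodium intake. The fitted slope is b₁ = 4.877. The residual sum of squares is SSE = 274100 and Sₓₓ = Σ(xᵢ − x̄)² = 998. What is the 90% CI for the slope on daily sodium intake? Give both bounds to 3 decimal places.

(2.852, 6.902)

MSE = SSE/(n − 2) = 274100/183 = 1497.81.
SE(b₁) = √(MSE/Sₓₓ) = √(1497.81/998) = 1.22508.
df = n − 2 = 183.
t* = t_{0.05, 183} = 1.653223.
Margin = t* × SE = 1.653223 × 1.22508 = 2.02533.
CI: 4.877 ± 2.02533 → (2.852, 6.902).
With 90% confidence, each one-unit increase in daily sodium intake is associated with a change of between 2.852 and 6.902 mmHg in systolic blood pressure.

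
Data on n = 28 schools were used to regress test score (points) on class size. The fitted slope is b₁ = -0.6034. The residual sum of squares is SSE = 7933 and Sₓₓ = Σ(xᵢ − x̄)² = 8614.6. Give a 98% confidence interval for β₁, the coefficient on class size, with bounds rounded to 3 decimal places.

MSE = SSE/(n − 2) = 7933/26 = 305.115.
SE(b₁) = √(MSE/Sₓₓ) = √(305.115/8614.6) = 0.188198.
df = n − 2 = 26.
t* = t_{0.01, 26} = 2.47863.
Margin = t* × SE = 2.47863 × 0.188198 = 0.46647.
CI: -0.6034 ± 0.46647 → (-1.070, -0.137).
With 98% confidence, each one-unit increase in class size is associated with a change of between -1.070 and -0.137 points in test score.

(-1.070, -0.137)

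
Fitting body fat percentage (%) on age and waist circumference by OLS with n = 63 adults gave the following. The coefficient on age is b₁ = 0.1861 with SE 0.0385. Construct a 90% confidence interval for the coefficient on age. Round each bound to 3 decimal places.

df = n − k − 1 = 63 − 2 − 1 = 60.
t* = t_{0.05, 60} = 1.670649.
Margin = t* × SE = 1.670649 × 0.0385 = 0.06432.
CI: 0.1861 ± 0.06432 → (0.122, 0.250).
With 90% confidence, each one-unit increase in age is associated with a change of between 0.122 and 0.250 % in body fat percentage, holding the other predictors fixed.

(0.122, 0.250)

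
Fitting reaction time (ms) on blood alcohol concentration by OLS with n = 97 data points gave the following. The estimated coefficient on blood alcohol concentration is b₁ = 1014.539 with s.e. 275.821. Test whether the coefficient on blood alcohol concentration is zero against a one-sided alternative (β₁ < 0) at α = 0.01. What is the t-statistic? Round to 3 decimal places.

H₀: β₁ = 0 vs H₁: β₁ < 0.
t = (b₁ − β₁⁰)/SE = 1014.539 / 275.821 = 3.678.
df = n − 2 = 97 − 2 = 95.
One-sided p ≈ 0.9998, which is ≥ 0.01, so fail to reject H₀.
The data do not give significant evidence that the true slope on blood alcohol concentration is negative.

t = 3.678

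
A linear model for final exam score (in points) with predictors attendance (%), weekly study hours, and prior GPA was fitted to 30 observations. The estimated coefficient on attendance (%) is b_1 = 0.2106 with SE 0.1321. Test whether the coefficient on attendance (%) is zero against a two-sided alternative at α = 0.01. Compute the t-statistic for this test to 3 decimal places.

t = 1.594

H₀: β₁ = 0 vs H₁: β₁ ≠ 0.
t = (b_1 − β₁⁰)/SE = 0.2106 / 0.1321 = 1.594.
df = n − k − 1 = 30 − 3 − 1 = 26.
Two-sided p ≈ 0.1230, which is ≥ 0.01, so fail to reject H₀.
The data do not give significant evidence of an association between attendance (%) and final exam score, after adjusting for the other predictors.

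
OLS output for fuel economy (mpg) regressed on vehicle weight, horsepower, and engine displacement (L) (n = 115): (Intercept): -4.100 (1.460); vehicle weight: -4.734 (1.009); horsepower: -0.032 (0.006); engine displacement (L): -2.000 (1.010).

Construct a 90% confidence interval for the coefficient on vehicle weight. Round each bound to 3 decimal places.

(-6.408, -3.060)

Read off: b = -4.734, SE = 1.009 for vehicle weight.
df = n − k − 1 = 115 − 3 − 1 = 111.
t* = t_{0.05, 111} = 1.658697.
Margin = t* × SE = 1.658697 × 1.009 = 1.67363.
CI: -4.734 ± 1.67363 → (-6.408, -3.060).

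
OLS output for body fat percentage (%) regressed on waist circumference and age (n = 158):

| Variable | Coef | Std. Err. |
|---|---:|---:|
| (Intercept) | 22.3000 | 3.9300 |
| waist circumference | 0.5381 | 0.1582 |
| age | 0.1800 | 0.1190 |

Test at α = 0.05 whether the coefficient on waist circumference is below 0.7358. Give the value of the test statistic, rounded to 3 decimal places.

Read off: b = 0.5381, SE = 0.1582 for waist circumference.
H₀: β₁ = 0.7358 vs H₁: β₁ < 0.7358.
t = (0.5381 − 0.7358) / 0.1582 = -1.250.
df = n − k − 1 = 158 − 2 − 1 = 155.
One-sided p ≈ 0.1066, which is ≥ 0.05, so fail to reject H₀.
The data do not give significant evidence that the true slope on waist circumference is below 0.7358 % per unit, holding the other predictors fixed.

t = -1.250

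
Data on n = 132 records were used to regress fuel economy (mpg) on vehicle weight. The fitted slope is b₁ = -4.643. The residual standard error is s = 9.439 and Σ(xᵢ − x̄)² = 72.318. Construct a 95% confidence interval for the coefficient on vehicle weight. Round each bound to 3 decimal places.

SE(b₁) = s/√Sₓₓ = 9.439/√72.318 = 1.10995.
df = n − 2 = 130.
t* = t_{0.025, 130} = 1.97838.
Margin = t* × SE = 1.97838 × 1.10995 = 2.19590.
CI: -4.643 ± 2.19590 → (-6.839, -2.447).
With 95% confidence, each one-unit increase in vehicle weight is associated with a change of between -6.839 and -2.447 mpg in fuel economy.

(-6.839, -2.447)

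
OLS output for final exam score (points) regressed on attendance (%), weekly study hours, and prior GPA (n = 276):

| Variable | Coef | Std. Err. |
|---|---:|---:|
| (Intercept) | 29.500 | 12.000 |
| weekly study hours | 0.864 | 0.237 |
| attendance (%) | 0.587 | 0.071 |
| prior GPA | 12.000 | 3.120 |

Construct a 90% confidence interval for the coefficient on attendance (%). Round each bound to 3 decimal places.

(0.470, 0.704)

Read off: b = 0.587, SE = 0.071 for attendance (%).
df = n − k − 1 = 276 − 3 − 1 = 272.
t* = t_{0.05, 272} = 1.650475.
Margin = t* × SE = 1.650475 × 0.071 = 0.11718.
CI: 0.587 ± 0.11718 → (0.470, 0.704).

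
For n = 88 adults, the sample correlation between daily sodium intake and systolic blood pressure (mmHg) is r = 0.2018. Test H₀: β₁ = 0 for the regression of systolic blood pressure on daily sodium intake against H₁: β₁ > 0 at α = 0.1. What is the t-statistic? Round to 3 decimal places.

t = r·√(n − 2)/√(1 − r²) = 0.2018·√86/√0.959277 = 1.911.
df = n − 2 = 86.
One-sided p ≈ 0.0297, which is < 0.1, so reject H₀.
There is evidence of a linear association between daily sodium intake and systolic blood pressure.

t = 1.911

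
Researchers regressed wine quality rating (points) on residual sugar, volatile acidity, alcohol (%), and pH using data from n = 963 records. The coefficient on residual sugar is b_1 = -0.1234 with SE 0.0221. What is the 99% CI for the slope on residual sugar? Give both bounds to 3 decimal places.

df = n − k − 1 = 963 − 4 − 1 = 958.
t* = t_{0.005, 958} = 2.580971.
Margin = t* × SE = 2.580971 × 0.0221 = 0.05704.
CI: -0.1234 ± 0.05704 → (-0.180, -0.066).
With 99% confidence, each one-unit increase in residual sugar is associated with a change of between -0.180 and -0.066 points in wine quality rating, holding the other predictors fixed.

(-0.180, -0.066)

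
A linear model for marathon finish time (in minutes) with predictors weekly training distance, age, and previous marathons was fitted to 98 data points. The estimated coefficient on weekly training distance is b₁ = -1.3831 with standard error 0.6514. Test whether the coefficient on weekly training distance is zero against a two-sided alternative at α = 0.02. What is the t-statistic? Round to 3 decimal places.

H₀: β₁ = 0 vs H₁: β₁ ≠ 0.
t = (b₁ − β₁⁰)/SE = -1.3831 / 0.6514 = -2.123.
df = n − k − 1 = 98 − 3 − 1 = 94.
Two-sided p ≈ 0.0364, which is ≥ 0.02, so fail to reject H₀.
The data do not give significant evidence of an association between weekly training distance and marathon finish time, after adjusting for the other predictors.

t = -2.123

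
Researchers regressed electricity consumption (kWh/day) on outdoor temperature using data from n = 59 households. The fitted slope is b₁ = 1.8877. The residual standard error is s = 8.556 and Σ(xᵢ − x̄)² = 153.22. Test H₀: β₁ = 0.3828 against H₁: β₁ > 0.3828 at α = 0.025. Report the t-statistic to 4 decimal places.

SE(b₁) = s/√Sₓₓ = 8.556/√153.22 = 0.691215.
t = (1.8877 − 0.3828) / 0.691215 = 2.1772.
df = n − 2 = 57.
One-sided p ≈ 0.0168, which is < 0.025, so reject H₀.
There is evidence that the true slope on outdoor temperature exceeds 0.3828 kWh/day per unit.

t = 2.1772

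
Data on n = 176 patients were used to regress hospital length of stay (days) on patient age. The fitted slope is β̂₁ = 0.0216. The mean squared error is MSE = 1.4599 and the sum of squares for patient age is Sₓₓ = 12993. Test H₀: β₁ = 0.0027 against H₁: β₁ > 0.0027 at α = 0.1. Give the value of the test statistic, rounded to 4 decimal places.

SE(β̂₁) = √(MSE/Sₓₓ) = √(1.4599/12993) = 0.0106.
t = (0.0216 − 0.0027) / 0.0106 = 1.7830.
df = n − 2 = 174.
One-sided p ≈ 0.0382, which is < 0.1, so reject H₀.
There is evidence that the true slope on patient age exceeds 0.0027 days per unit.

t = 1.7830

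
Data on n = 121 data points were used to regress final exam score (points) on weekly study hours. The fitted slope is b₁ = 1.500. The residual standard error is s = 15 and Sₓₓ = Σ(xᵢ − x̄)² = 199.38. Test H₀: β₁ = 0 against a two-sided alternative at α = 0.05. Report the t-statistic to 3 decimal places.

t = 1.412

SE(b₁) = s/√Sₓₓ = 15/√199.38 = 1.06231.
t = 1.500 / 1.06231 = 1.412.
df = n − 2 = 119.
Two-sided p ≈ 0.1606, which is ≥ 0.05, so fail to reject H₀.
The data do not give significant evidence of an association between weekly study hours and final exam score.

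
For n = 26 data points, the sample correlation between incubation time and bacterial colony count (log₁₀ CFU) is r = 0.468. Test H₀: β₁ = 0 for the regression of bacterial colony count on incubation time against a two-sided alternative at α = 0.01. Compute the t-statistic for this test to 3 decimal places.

t = 2.594

t = r·√(n − 2)/√(1 − r²) = 0.468·√24/√0.780976 = 2.594.
df = n − 2 = 24.
Two-sided p ≈ 0.0159, which is ≥ 0.01, so fail to reject H₀.
The data do not give significant evidence of a linear association between incubation time and bacterial colony count.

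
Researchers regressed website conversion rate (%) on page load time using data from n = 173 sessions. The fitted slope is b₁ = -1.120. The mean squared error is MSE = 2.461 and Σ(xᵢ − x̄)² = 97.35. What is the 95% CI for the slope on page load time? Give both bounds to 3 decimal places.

(-1.434, -0.806)

SE(b₁) = √(MSE/Sₓₓ) = √(2.461/97.35) = 0.158997.
df = n − 2 = 171.
t* = t_{0.025, 171} = 1.973934.
Margin = t* × SE = 1.973934 × 0.158997 = 0.31385.
CI: -1.120 ± 0.31385 → (-1.434, -0.806).
With 95% confidence, each one-unit increase in page load time is associated with a change of between -1.434 and -0.806 % in website conversion rate.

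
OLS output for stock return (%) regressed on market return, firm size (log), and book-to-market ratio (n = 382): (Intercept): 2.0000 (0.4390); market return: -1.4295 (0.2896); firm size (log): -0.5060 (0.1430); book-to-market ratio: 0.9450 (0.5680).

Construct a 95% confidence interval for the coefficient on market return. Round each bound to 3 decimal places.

(-1.999, -0.860)

Read off: b = -1.4295, SE = 0.2896 for market return.
df = n − k − 1 = 382 − 3 − 1 = 378.
t* = t_{0.025, 378} = 1.96626.
Margin = t* × SE = 1.96626 × 0.2896 = 0.56943.
CI: -1.4295 ± 0.56943 → (-1.999, -0.860).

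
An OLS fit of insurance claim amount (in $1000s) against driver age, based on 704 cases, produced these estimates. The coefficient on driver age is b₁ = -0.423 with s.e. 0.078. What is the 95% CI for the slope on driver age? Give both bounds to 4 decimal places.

df = n − 2 = 704 − 2 = 702.
t* = t_{0.025, 702} = 1.963349.
Margin = t* × SE = 1.963349 × 0.078 = 0.153141.
CI: -0.423 ± 0.153141 → (-0.5761, -0.2699).
With 95% confidence, each one-unit increase in driver age is associated with a change of between -0.5761 and -0.2699 $1000s in insurance claim amount.

(-0.5761, -0.2699)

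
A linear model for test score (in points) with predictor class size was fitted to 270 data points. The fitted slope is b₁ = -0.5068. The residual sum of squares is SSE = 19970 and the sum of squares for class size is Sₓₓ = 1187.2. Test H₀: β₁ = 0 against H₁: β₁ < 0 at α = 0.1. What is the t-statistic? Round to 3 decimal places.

t = -2.023

MSE = SSE/(n − 2) = 19970/268 = 74.5149.
SE(b₁) = √(MSE/Sₓₓ) = √(74.5149/1187.2) = 0.25053.
t = -0.5068 / 0.25053 = -2.023.
df = n − 2 = 268.
One-sided p ≈ 0.0220, which is < 0.1, so reject H₀.
There is evidence that the true slope on class size is negative.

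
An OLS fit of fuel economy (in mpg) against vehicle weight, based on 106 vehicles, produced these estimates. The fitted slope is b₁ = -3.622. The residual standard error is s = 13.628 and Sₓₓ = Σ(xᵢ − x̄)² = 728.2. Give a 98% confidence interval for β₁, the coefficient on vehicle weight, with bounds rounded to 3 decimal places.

(-4.815, -2.429)

SE(b₁) = s/√Sₓₓ = 13.628/√728.2 = 0.505018.
df = n − 2 = 104.
t* = t_{0.01, 104} = 2.362739.
Margin = t* × SE = 2.362739 × 0.505018 = 1.19323.
CI: -3.622 ± 1.19323 → (-4.815, -2.429).
With 98% confidence, each one-unit increase in vehicle weight is associated with a change of between -4.815 and -2.429 mpg in fuel economy.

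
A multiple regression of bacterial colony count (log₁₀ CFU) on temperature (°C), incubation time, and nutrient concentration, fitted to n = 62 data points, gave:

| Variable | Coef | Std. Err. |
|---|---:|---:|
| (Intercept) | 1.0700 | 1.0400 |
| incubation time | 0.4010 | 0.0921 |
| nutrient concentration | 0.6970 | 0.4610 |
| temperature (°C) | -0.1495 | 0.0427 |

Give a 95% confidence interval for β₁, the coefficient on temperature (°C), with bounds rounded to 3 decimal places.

(-0.235, -0.064)

Read off: b = -0.1495, SE = 0.0427 for temperature (°C).
df = n − k − 1 = 62 − 3 − 1 = 58.
t* = t_{0.025, 58} = 2.001717.
Margin = t* × SE = 2.001717 × 0.0427 = 0.08547.
CI: -0.1495 ± 0.08547 → (-0.235, -0.064).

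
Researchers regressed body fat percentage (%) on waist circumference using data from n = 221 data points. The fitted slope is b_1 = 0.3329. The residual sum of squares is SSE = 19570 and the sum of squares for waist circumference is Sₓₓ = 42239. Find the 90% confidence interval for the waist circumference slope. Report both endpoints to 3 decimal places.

MSE = SSE/(n − 2) = 19570/219 = 89.3607.
SE(b_1) = √(MSE/Sₓₓ) = √(89.3607/42239) = 0.0459956.
df = n − 2 = 219.
t* = t_{0.05, 219} = 1.651841.
Margin = t* × SE = 1.651841 × 0.0459956 = 0.07598.
CI: 0.3329 ± 0.07598 → (0.257, 0.409).
With 90% confidence, each one-unit increase in waist circumference is associated with a change of between 0.257 and 0.409 % in body fat percentage.

(0.257, 0.409)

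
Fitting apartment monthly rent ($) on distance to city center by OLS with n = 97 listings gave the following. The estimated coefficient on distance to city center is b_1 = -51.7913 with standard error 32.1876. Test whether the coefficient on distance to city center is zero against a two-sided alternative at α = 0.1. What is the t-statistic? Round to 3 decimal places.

H₀: β₁ = 0 vs H₁: β₁ ≠ 0.
t = (b_1 − β₁⁰)/SE = -51.7913 / 32.1876 = -1.609.
df = n − 2 = 97 − 2 = 95.
Two-sided p ≈ 0.1109, which is ≥ 0.1, so fail to reject H₀.
The data do not give significant evidence of an association between distance to city center and apartment monthly rent.

t = -1.609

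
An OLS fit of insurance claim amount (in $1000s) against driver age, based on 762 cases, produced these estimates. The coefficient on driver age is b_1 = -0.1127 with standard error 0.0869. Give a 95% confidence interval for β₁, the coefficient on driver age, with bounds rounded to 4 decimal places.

(-0.2833, 0.0579)

df = n − 2 = 762 − 2 = 760.
t* = t_{0.025, 760} = 1.96309.
Margin = t* × SE = 1.96309 × 0.0869 = 0.170593.
CI: -0.1127 ± 0.170593 → (-0.2833, 0.0579).
With 95% confidence, each one-unit increase in driver age is associated with a change of between -0.2833 and 0.0579 $1000s in insurance claim amount.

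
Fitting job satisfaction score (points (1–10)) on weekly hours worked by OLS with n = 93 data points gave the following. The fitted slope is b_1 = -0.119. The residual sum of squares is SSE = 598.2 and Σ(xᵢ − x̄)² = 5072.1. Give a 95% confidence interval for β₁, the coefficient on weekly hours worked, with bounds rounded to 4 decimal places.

MSE = SSE/(n − 2) = 598.2/91 = 6.57363.
SE(b_1) = √(MSE/Sₓₓ) = √(6.57363/5072.1) = 0.0360005.
df = n − 2 = 91.
t* = t_{0.025, 91} = 1.986377.
Margin = t* × SE = 1.986377 × 0.0360005 = 0.071511.
CI: -0.119 ± 0.071511 → (-0.1905, -0.0475).
With 95% confidence, each one-unit increase in weekly hours worked is associated with a change of between -0.1905 and -0.0475 points (1–10) in job satisfaction score.

(-0.1905, -0.0475)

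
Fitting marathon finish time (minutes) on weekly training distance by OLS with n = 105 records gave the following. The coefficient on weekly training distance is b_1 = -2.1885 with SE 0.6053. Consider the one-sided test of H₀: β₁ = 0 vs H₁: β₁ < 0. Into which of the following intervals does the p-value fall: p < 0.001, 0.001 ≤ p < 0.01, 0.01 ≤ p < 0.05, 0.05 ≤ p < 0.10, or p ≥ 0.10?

p < 0.001

t = -2.1885 / 0.6053 = -3.616.
df = n − 2 = 105 − 2 = 103.
One-sided p = P(T_{103} < t) ≈ 0.0002.
So p < 0.001.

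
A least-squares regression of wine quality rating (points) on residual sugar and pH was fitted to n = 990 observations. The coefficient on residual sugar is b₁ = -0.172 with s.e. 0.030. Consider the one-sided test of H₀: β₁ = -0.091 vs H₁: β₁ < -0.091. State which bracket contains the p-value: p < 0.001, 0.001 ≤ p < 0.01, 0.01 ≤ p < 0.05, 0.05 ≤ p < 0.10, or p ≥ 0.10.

t = (-0.172 − (-0.091)) / 0.030 = -2.700.
df = n − k − 1 = 990 − 2 − 1 = 987.
One-sided p = P(T_{987} < t) ≈ 0.0035.
So 0.001 ≤ p < 0.01.

0.001 ≤ p < 0.01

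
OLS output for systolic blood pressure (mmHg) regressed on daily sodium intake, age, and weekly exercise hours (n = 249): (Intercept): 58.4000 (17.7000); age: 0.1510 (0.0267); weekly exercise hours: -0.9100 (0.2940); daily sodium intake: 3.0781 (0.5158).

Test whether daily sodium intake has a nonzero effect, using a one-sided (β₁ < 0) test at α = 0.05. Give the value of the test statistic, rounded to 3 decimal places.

Read off: b = 3.0781, SE = 0.5158 for daily sodium intake.
H₀: β₁ = 0 vs H₁: β₁ < 0.
t = 3.0781 / 0.5158 = 5.968.
df = n − k − 1 = 249 − 3 − 1 = 245.
One-sided p ≈ 1.0000, which is ≥ 0.05, so fail to reject H₀.
The data do not give significant evidence that the true slope on daily sodium intake is negative, holding the other predictors fixed.

t = 5.968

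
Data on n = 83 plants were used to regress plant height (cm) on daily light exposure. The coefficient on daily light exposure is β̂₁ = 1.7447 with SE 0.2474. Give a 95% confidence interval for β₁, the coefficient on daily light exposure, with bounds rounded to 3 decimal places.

df = n − 2 = 83 − 2 = 81.
t* = t_{0.025, 81} = 1.989686.
Margin = t* × SE = 1.989686 × 0.2474 = 0.49225.
CI: 1.7447 ± 0.49225 → (1.252, 2.237).
With 95% confidence, each one-unit increase in daily light exposure is associated with a change of between 1.252 and 2.237 cm in plant height.

(1.252, 2.237)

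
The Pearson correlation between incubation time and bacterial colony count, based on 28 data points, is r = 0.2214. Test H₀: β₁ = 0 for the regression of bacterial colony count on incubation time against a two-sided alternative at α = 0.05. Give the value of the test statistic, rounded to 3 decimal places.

t = 1.158

t = r·√(n − 2)/√(1 − r²) = 0.2214·√26/√0.950982 = 1.158.
df = n − 2 = 26.
Two-sided p ≈ 0.2575, which is ≥ 0.05, so fail to reject H₀.
The data do not give significant evidence of a linear association between incubation time and bacterial colony count.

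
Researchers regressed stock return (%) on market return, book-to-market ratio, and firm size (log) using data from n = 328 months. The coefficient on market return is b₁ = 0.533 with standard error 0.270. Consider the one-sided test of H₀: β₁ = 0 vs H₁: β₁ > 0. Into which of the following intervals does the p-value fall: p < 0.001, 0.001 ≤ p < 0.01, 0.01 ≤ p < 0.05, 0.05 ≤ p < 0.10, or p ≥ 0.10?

t = 0.533 / 0.270 = 1.974.
df = n − k − 1 = 328 − 3 − 1 = 324.
One-sided p = P(T_{324} > t) ≈ 0.0246.
So 0.01 ≤ p < 0.05.

0.01 ≤ p < 0.05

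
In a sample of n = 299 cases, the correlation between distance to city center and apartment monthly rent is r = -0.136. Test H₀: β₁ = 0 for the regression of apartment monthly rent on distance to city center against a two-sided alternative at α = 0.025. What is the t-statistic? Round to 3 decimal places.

t = -2.366

t = r·√(n − 2)/√(1 − r²) = -0.136·√297/√0.981504 = -2.366.
df = n − 2 = 297.
Two-sided p ≈ 0.0186, which is < 0.025, so reject H₀.
There is evidence of a linear association between distance to city center and apartment monthly rent.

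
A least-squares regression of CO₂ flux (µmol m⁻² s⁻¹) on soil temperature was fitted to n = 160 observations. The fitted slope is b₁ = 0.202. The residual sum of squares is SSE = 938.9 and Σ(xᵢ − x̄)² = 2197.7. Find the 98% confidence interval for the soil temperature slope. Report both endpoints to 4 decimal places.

MSE = SSE/(n − 2) = 938.9/158 = 5.94241.
SE(b₁) = √(MSE/Sₓₓ) = √(5.94241/2197.7) = 0.0519992.
df = n − 2 = 158.
t* = t_{0.01, 158} = 2.35018.
Margin = t* × SE = 2.35018 × 0.0519992 = 0.122208.
CI: 0.202 ± 0.122208 → (0.0798, 0.3242).
With 98% confidence, each one-unit increase in soil temperature is associated with a change of between 0.0798 and 0.3242 µmol m⁻² s⁻¹ in CO₂ flux.

(0.0798, 0.3242)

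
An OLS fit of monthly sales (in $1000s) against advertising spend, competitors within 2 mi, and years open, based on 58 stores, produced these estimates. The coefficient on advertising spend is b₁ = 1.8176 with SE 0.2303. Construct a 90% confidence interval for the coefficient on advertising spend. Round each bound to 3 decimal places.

df = n − k − 1 = 58 − 3 − 1 = 54.
t* = t_{0.05, 54} = 1.673565.
Margin = t* × SE = 1.673565 × 0.2303 = 0.38542.
CI: 1.8176 ± 0.38542 → (1.432, 2.203).
With 90% confidence, each one-unit increase in advertising spend is associated with a change of between 1.432 and 2.203 $1000s in monthly sales, holding the other predictors fixed.

(1.432, 2.203)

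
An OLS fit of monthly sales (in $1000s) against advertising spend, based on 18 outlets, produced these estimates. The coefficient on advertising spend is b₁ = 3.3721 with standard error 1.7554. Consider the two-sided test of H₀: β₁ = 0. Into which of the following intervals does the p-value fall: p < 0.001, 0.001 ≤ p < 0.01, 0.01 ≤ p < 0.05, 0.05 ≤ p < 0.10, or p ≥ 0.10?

0.05 ≤ p < 0.10

t = 3.3721 / 1.7554 = 1.921.
df = n − 2 = 18 − 2 = 16.
Two-sided p = 2·P(T_{16} > |t|) ≈ 0.0727.
So 0.05 ≤ p < 0.10.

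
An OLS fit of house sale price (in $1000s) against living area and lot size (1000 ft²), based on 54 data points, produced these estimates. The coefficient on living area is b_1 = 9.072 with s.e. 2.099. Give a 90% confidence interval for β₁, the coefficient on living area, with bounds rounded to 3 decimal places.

(5.556, 12.588)

df = n − k − 1 = 54 − 2 − 1 = 51.
t* = t_{0.05, 51} = 1.675285.
Margin = t* × SE = 1.675285 × 2.099 = 3.51642.
CI: 9.072 ± 3.51642 → (5.556, 12.588).
With 90% confidence, each one-unit increase in living area is associated with a change of between 5.556 and 12.588 $1000s in house sale price, holding the other predictors fixed.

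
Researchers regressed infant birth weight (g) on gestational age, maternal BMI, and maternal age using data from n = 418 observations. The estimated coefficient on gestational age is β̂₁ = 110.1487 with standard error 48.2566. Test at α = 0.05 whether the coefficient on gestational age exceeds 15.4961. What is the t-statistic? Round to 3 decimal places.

H₀: β₁ = 15.4961 vs H₁: β₁ > 15.4961.
t = (β̂₁ − β₁⁰)/SE = (110.1487 − 15.4961) / 48.2566 = 1.961.
df = n − k − 1 = 418 − 3 − 1 = 414.
One-sided p ≈ 0.0252, which is < 0.05, so reject H₀.
There is evidence that the true slope on gestational age exceeds 15.4961 g per unit, holding the other predictors fixed.

t = 1.961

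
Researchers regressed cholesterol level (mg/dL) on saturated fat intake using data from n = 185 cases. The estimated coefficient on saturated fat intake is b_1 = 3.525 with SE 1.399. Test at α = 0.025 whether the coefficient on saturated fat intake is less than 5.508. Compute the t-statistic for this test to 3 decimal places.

H₀: β₁ = 5.508 vs H₁: β₁ < 5.508.
t = (b_1 − β₁⁰)/SE = (3.525 − 5.508) / 1.399 = -1.417.
df = n − 2 = 185 − 2 = 183.
One-sided p ≈ 0.0790, which is ≥ 0.025, so fail to reject H₀.
The data do not give significant evidence that the true slope on saturated fat intake is below 5.508 mg/dL per unit.

t = -1.417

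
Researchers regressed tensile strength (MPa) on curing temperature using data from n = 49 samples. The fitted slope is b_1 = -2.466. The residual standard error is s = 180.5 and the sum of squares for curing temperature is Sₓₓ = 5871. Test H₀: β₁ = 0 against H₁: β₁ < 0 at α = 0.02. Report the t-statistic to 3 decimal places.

t = -1.047

SE(b_1) = s/√Sₓₓ = 180.5/√5871 = 2.35571.
t = -2.466 / 2.35571 = -1.047.
df = n − 2 = 47.
One-sided p ≈ 0.1503, which is ≥ 0.02, so fail to reject H₀.
The data do not give significant evidence that the true slope on curing temperature is negative.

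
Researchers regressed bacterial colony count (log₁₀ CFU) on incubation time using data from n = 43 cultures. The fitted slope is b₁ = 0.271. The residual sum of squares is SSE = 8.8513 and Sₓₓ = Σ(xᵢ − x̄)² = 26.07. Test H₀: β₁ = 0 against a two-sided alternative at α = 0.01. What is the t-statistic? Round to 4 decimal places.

t = 2.9780

MSE = SSE/(n − 2) = 8.8513/41 = 0.215885.
SE(b₁) = √(MSE/Sₓₓ) = √(0.215885/26.07) = 0.0909999.
t = 0.271 / 0.0909999 = 2.9780.
df = n − 2 = 41.
Two-sided p ≈ 0.0049, which is < 0.01, so reject H₀.
There is evidence that incubation time is associated with bacterial colony count.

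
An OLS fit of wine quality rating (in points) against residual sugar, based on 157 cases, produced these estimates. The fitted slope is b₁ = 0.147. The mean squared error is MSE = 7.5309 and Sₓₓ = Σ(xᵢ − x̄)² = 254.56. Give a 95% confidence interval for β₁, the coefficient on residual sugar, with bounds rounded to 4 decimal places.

SE(b₁) = √(MSE/Sₓₓ) = √(7.5309/254.56) = 0.172.
df = n − 2 = 155.
t* = t_{0.025, 155} = 1.975387.
Margin = t* × SE = 1.975387 × 0.172 = 0.339767.
CI: 0.147 ± 0.339767 → (-0.1928, 0.4868).
With 95% confidence, each one-unit increase in residual sugar is associated with a change of between -0.1928 and 0.4868 points in wine quality rating.

(-0.1928, 0.4868)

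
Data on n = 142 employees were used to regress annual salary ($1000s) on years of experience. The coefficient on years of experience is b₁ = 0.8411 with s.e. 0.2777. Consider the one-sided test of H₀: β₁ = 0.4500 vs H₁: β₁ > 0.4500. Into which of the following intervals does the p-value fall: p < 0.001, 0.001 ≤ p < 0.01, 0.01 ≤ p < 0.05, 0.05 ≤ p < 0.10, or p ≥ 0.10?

0.05 ≤ p < 0.10

t = (0.8411 − 0.4500) / 0.2777 = 1.408.
df = n − 2 = 142 − 2 = 140.
One-sided p = P(T_{140} > t) ≈ 0.0806.
So 0.05 ≤ p < 0.10.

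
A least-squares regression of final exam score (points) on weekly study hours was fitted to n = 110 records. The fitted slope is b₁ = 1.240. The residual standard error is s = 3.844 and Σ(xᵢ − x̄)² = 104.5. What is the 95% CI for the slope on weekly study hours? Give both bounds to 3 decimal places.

SE(b₁) = s/√Sₓₓ = 3.844/√104.5 = 0.376032.
df = n − 2 = 108.
t* = t_{0.025, 108} = 1.982173.
Margin = t* × SE = 1.982173 × 0.376032 = 0.74536.
CI: 1.240 ± 0.74536 → (0.495, 1.985).
With 95% confidence, each one-unit increase in weekly study hours is associated with a change of between 0.495 and 1.985 points in final exam score.

(0.495, 1.985)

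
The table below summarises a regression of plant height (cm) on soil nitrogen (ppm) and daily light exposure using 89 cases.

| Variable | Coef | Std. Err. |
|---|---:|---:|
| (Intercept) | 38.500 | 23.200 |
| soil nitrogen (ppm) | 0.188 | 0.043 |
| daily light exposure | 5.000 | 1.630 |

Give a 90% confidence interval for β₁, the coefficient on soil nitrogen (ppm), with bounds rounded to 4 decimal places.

Read off: b = 0.188, SE = 0.043 for soil nitrogen (ppm).
df = n − k − 1 = 89 − 2 − 1 = 86.
t* = t_{0.05, 86} = 1.662765.
Margin = t* × SE = 1.662765 × 0.043 = 0.071499.
CI: 0.188 ± 0.071499 → (0.1165, 0.2595).

(0.1165, 0.2595)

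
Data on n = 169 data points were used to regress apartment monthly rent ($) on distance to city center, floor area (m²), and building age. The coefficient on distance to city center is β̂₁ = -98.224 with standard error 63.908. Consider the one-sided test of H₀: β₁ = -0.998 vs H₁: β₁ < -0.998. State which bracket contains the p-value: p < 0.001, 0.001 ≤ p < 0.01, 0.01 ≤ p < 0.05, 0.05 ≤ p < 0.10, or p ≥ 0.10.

t = (-98.224 − (-0.998)) / 63.908 = -1.521.
df = n − k − 1 = 169 − 3 − 1 = 165.
One-sided p = P(T_{165} < t) ≈ 0.0650.
So 0.05 ≤ p < 0.10.

0.05 ≤ p < 0.10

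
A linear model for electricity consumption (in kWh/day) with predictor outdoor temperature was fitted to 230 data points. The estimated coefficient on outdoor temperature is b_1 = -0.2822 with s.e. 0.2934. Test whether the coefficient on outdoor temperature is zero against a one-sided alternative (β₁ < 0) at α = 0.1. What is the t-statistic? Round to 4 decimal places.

t = -0.9618

H₀: β₁ = 0 vs H₁: β₁ < 0.
t = (b_1 − β₁⁰)/SE = -0.2822 / 0.2934 = -0.9618.
df = n − 2 = 230 − 2 = 228.
One-sided p ≈ 0.1686, which is ≥ 0.1, so fail to reject H₀.
The data do not give significant evidence that the true slope on outdoor temperature is negative.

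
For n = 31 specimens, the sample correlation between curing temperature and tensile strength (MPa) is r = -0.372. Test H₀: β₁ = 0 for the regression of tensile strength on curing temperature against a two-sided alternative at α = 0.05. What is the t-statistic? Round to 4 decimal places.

t = -2.1582

t = r·√(n − 2)/√(1 − r²) = -0.372·√29/√0.861616 = -2.1582.
df = n − 2 = 29.
Two-sided p ≈ 0.0393, which is < 0.05, so reject H₀.
There is evidence of a linear association between curing temperature and tensile strength.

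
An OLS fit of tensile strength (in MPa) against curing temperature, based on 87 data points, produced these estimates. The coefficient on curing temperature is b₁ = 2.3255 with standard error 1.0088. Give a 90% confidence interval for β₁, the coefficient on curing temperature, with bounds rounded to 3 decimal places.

(0.648, 4.003)

df = n − 2 = 87 − 2 = 85.
t* = t_{0.05, 85} = 1.662978.
Margin = t* × SE = 1.662978 × 1.0088 = 1.67761.
CI: 2.3255 ± 1.67761 → (0.648, 4.003).
With 90% confidence, each one-unit increase in curing temperature is associated with a change of between 0.648 and 4.003 MPa in tensile strength.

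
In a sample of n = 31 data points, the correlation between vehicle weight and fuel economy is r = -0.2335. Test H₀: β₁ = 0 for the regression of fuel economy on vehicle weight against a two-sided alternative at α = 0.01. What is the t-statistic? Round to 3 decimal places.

t = r·√(n − 2)/√(1 − r²) = -0.2335·√29/√0.945478 = -1.293.
df = n − 2 = 29.
Two-sided p ≈ 0.2062, which is ≥ 0.01, so fail to reject H₀.
The data do not give significant evidence of a linear association between vehicle weight and fuel economy.

t = -1.293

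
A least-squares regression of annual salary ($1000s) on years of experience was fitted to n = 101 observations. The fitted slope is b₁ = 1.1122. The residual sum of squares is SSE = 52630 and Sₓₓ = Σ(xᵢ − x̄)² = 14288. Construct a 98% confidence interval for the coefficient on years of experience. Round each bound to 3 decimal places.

(0.656, 1.568)

MSE = SSE/(n − 2) = 52630/99 = 531.616.
SE(b₁) = √(MSE/Sₓₓ) = √(531.616/14288) = 0.192892.
df = n − 2 = 99.
t* = t_{0.01, 99} = 2.364606.
Margin = t* × SE = 2.364606 × 0.192892 = 0.45611.
CI: 1.1122 ± 0.45611 → (0.656, 1.568).
With 98% confidence, each one-unit increase in years of experience is associated with a change of between 0.656 and 1.568 $1000s in annual salary.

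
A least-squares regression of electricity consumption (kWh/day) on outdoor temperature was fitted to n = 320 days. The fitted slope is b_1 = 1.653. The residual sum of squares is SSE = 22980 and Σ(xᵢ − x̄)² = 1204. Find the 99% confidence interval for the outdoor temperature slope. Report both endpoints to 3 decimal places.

(1.018, 2.288)

MSE = SSE/(n − 2) = 22980/318 = 72.2642.
SE(b_1) = √(MSE/Sₓₓ) = √(72.2642/1204) = 0.24499.
df = n − 2 = 318.
t* = t_{0.005, 318} = 2.591378.
Margin = t* × SE = 2.591378 × 0.24499 = 0.63486.
CI: 1.653 ± 0.63486 → (1.018, 2.288).
With 99% confidence, each one-unit increase in outdoor temperature is associated with a change of between 1.018 and 2.288 kWh/day in electricity consumption.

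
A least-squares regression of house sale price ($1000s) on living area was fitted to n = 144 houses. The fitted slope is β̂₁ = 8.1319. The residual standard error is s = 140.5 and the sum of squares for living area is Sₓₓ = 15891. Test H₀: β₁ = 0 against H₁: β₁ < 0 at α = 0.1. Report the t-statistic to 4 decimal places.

t = 7.2961

SE(β̂₁) = s/√Sₓₓ = 140.5/√15891 = 1.11455.
t = 8.1319 / 1.11455 = 7.2961.
df = n − 2 = 142.
One-sided p ≈ 1.0000, which is ≥ 0.1, so fail to reject H₀.
The data do not give significant evidence that the true slope on living area is negative.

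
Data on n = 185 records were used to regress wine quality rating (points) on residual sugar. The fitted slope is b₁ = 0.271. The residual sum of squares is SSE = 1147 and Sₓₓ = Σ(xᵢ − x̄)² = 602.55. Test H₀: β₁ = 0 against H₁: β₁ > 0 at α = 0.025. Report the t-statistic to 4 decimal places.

t = 2.6571

MSE = SSE/(n − 2) = 1147/183 = 6.26776.
SE(b₁) = √(MSE/Sₓₓ) = √(6.26776/602.55) = 0.10199.
t = 0.271 / 0.10199 = 2.6571.
df = n − 2 = 183.
One-sided p ≈ 0.0043, which is < 0.025, so reject H₀.
There is evidence that the true slope on residual sugar is positive.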